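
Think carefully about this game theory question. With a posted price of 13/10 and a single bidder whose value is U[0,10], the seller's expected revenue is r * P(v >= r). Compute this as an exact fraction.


Step 1: Posted price r = 13/10, value support [0,10]
Step 2: P(v >= r) = (10 - 13/10)/10 = 87/100
Step 3: Expected revenue = r * P(v >= r) = 13/10 * 87/100
Step 4: Revenue = 1131/1000

1131/1000


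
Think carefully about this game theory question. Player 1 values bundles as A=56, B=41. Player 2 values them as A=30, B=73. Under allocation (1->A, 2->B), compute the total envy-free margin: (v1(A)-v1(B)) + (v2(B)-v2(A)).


Step 1: Player 1's margin = v1(A) - v1(B) = 56 - 41 = 15
Step 2: Player 2's margin = v2(B) - v2(A) = 73 - 30 = 43
Step 3: Total margin = 15 + 43 = 58

58


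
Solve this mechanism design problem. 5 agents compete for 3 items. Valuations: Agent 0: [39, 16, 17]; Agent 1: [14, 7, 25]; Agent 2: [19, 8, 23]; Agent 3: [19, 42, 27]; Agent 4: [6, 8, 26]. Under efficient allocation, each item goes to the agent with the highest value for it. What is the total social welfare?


Step 1: For each item, find the maximum value among all agents.
Step 2: Item 0 -> Agent 0 (value 39)
Step 3: Item 1 -> Agent 3 (value 42)
Step 4: Item 2 -> Agent 3 (value 27)
Step 5: Total welfare = 39 + 42 + 27 = 108

108


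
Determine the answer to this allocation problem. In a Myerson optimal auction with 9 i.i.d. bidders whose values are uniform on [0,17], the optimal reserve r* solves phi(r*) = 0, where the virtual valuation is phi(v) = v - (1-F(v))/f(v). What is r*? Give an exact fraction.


Step 1: For U[0,17], F(v) = v/17 and f(v) = 1/17
Step 2: phi(v) = v - (1 - v/17)/(1/17) = v - (17 - v) = 2v - 17
Step 3: Set phi(r*) = 0: 2r* - 17 = 0
Step 4: r* = 17/2 (the number of bidders n = 9 does not enter)

17/2


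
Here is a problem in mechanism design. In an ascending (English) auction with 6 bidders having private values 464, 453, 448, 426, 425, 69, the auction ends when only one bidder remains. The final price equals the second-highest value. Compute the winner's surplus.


Step 1: Identify the highest value: 464
Step 2: Identify the second-highest value: 453
Step 3: The final price = second-highest value = 453
Step 4: Surplus = 464 - 453 = 11

11


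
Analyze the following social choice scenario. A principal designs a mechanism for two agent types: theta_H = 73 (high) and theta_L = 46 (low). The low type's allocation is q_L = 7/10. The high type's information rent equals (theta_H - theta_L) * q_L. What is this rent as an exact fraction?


Step 1: theta_H - theta_L = 73 - 46 = 27
Step 2: Information rent = (theta_H - theta_L) * q_L
Step 3: = 27 * 7/10
Step 4: = 189/10

189/10


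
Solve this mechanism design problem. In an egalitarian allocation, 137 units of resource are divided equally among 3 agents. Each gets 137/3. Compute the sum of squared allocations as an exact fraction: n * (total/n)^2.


Step 1: Each agent's share = 137/3
Step 2: Square of each share = (137/3)^2 = 18769/9
Step 3: Sum of squares = 3 * 18769/9 = 18769/3

18769/3


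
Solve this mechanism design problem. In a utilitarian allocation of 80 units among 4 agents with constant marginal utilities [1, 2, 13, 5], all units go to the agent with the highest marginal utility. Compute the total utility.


Step 1: The marginal utilities are [1, 2, 13, 5]
Step 2: The highest marginal utility is 13
Step 3: All 80 units go to that agent
Step 4: Total utility = 13 * 80 = 1040

1040


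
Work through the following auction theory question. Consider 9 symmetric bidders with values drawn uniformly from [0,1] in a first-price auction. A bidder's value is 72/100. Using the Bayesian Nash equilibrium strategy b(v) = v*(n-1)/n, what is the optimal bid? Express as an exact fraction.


Step 1: The symmetric BNE bidding function is b(v) = v * (n-1) / n
Step 2: Substitute v = 18/25 and n = 9
Step 3: b = 18/25 * 8/9
Step 4: b = 16/25

16/25


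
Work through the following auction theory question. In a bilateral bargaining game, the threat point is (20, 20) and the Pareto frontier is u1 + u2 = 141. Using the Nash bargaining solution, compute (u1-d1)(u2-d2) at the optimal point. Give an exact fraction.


Step 1: The Nash solution splits surplus symmetrically above the disagreement point
Step 2: u1 = (total + d1 - d2)/2 = (141 + 20 - 20)/2 = 141/2
Step 3: u2 = (total - d1 + d2)/2 = (141 - 20 + 20)/2 = 141/2
Step 4: Nash product = (141/2 - 20) * (141/2 - 20)
Step 5: = 101/2 * 101/2 = 10201/4

10201/4


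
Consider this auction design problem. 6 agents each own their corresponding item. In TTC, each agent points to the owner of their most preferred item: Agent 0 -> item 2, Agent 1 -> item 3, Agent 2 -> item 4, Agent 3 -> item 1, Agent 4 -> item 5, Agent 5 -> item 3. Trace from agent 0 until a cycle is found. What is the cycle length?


Step 1: Trace the pointer graph from agent 0: 0 -> 2 -> 4 -> 5 -> 3 -> 1 -> 3
Step 2: A cycle is detected when we revisit agent 3
Step 3: The cycle is: 3 -> 1 -> 3
Step 4: Cycle length = 2

2


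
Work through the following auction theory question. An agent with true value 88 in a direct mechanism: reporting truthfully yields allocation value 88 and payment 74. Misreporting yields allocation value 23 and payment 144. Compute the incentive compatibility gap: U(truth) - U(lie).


Step 1: U(truth) = value - payment = 88 - 74 = 14
Step 2: U(lie) = allocation - payment = 23 - 144 = -121
Step 3: IC gap = 14 - (-121) = 135

135


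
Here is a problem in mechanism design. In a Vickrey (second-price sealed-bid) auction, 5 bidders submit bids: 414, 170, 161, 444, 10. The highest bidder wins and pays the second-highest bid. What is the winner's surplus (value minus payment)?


Step 1: Sort bids in descending order: 444, 414, 170, 161, 10
Step 2: The winning bid is the highest: 444
Step 3: The payment equals the second-highest bid: 414
Step 4: Surplus = winner's bid - payment = 444 - 414 = 30

30


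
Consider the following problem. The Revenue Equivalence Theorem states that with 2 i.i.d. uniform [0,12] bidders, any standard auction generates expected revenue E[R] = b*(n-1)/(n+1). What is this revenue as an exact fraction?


Step 1: By Revenue Equivalence, expected revenue = b*(n-1)/(n+1)
Step 2: Substituting n = 2, b = 12
Step 3: Revenue = 12*(2-1)/(2+1) = 12*1/3
Step 4: Revenue = 12/3 = 4

4


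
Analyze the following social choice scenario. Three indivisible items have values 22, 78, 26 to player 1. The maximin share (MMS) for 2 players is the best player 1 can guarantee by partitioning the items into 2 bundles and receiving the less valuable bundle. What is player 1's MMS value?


Step 1: Item values = 22, 78, 26
Step 2: Enumerate all 2-bundle partitions and take the smaller bundle:
  Partition 1: {22} vs {78,26} -> bundles 22, 104; min = 22
  Partition 2: {78} vs {22,26} -> bundles 78, 48; min = 48
  Partition 3: {26} vs {22,78} -> bundles 26, 100; min = 26
Step 3: MMS = max(22, 48, 26) = 48

48


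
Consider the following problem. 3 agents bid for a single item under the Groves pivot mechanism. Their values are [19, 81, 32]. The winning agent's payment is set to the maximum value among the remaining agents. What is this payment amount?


Step 1: The efficient winner is agent 1 with value 81
Step 2: Other agents' values: [19, 32]
Step 3: Pivot payment = max(others) = 32
Step 4: The winner pays 32

32


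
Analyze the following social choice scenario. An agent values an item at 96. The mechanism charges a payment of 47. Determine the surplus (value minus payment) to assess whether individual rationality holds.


Step 1: Surplus = value - payment = 96 - 47 = 49
Step 2: IR is satisfied (surplus >= 0)

49


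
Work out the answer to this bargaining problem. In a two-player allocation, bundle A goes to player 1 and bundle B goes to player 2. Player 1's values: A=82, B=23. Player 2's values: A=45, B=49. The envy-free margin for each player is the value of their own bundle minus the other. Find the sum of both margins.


Step 1: Player 1's margin = v1(A) - v1(B) = 82 - 23 = 59
Step 2: Player 2's margin = v2(B) - v2(A) = 49 - 45 = 4
Step 3: Total margin = 59 + 4 = 63

63


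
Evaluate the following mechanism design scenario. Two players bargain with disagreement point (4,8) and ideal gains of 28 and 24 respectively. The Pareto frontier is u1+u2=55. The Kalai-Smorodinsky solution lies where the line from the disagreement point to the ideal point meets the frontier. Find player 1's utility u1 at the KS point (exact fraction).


Step 1: At the KS point, (u1-d1)/r1 = (u2-d2)/r2 = t and u1+u2 = 55
Step 2: u1 = d1 + r1*t and u2 = d2 + r2*t, so (d1 + r1*t) + (d2 + r2*t) = 55
Step 3: t = (55 - 4 - 8)/(28 + 24) = 43/52
Step 4: u1 = d1 + r1*t = 4 + 28 * 43/52 = 353/13
Step 5: (Check: u2 = d2 + r2*t = 362/13; u1+u2 = 353/13 + 362/13 = 55, on the frontier.)

353/13


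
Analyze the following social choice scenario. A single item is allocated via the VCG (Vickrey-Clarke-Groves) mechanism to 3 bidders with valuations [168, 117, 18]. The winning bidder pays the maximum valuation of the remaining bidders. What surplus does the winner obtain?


Step 1: The winner is the agent with the highest value: agent 0 with value 168
Step 2: Values of other agents: [117, 18]
Step 3: VCG payment = max of others' values = 117
Step 4: Surplus = 168 - 117 = 51

51


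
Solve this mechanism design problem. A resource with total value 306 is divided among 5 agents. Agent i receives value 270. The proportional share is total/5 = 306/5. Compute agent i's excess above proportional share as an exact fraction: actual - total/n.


Step 1: Proportional share = 306/5
Step 2: Agent's actual allocation = 270
Step 3: Excess = 270 - 306/5 = 1044/5

1044/5


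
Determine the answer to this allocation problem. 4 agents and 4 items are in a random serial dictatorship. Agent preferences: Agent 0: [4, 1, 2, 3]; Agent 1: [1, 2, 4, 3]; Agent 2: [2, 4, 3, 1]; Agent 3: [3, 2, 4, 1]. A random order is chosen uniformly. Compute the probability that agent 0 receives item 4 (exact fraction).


Step 1: Agent 0 wants item 4
Step 2: There are 24 possible orderings of agents
Step 3: In 24 orderings, agent 0 gets item 4
Step 4: Probability = 24/24 = 1

1


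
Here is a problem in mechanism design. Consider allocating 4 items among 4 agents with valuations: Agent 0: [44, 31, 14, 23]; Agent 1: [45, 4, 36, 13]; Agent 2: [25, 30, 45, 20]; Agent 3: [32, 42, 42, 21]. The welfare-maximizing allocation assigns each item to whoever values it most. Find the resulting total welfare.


Step 1: For each item, find the maximum value among all agents.
Step 2: Item 0 -> Agent 1 (value 45)
Step 3: Item 1 -> Agent 3 (value 42)
Step 4: Item 2 -> Agent 2 (value 45)
Step 5: Item 3 -> Agent 0 (value 23)
Step 6: Total welfare = 45 + 42 + 45 + 23 = 155

155


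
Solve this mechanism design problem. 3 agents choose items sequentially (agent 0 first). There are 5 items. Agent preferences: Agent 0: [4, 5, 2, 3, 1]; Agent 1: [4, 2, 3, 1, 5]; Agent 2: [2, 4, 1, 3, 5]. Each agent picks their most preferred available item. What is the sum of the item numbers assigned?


Step 1: Agent 0 picks item 4
Step 2: Agent 1 picks item 2
Step 3: Agent 2 picks item 1
Step 4: Sum = 4 + 2 + 1 = 7

7


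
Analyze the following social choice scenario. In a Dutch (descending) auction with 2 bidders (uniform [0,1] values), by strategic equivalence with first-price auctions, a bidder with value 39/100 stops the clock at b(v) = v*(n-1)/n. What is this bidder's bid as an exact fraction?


Step 1: Dutch auctions are strategically equivalent to first-price auctions
Step 2: The equilibrium bid is b(v) = v*(n-1)/n
Step 3: b = 39/100 * 1/2
Step 4: b = 39/200

39/200


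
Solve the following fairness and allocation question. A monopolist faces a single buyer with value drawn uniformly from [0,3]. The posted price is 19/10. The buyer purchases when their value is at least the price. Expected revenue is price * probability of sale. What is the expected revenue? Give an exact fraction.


Step 1: Posted price r = 19/10, value support [0,3]
Step 2: P(v >= r) = (3 - 19/10)/3 = 11/30
Step 3: Expected revenue = r * P(v >= r) = 19/10 * 11/30
Step 4: Revenue = 209/300

209/300


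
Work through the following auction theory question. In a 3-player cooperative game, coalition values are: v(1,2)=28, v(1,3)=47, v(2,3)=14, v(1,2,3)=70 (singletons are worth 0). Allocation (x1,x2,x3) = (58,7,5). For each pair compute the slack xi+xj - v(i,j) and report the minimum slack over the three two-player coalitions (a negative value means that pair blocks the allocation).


Step 1: Slack for coalition (1,2): x1+x2 - v12 = 65 - 28 = 37
Step 2: Slack for coalition (1,3): x1+x3 - v13 = 63 - 47 = 16
Step 3: Slack for coalition (2,3): x2+x3 - v23 = 12 - 14 = -2
Step 4: Minimum slack = min(37, 16, -2) = -2, attained by (2,3); coalition (2,3) can block (slack < 0), so the allocation is not in the core

-2


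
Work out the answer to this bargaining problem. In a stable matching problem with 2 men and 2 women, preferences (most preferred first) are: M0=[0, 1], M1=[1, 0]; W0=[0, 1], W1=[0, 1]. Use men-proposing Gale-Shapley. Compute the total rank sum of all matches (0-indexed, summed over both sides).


Step 1: Run Gale-Shapley (men propose, women hold best offer):
  M0 proposes to W0; she accepts
  M1 proposes to W1; she accepts
Step 2: Final matching: W0-M0, W1-M1
Step 3: 0-indexed ranks (man's rank of his match, then woman's): 0 + 0 + 0 + 1
Step 4: Total rank sum = 1

1


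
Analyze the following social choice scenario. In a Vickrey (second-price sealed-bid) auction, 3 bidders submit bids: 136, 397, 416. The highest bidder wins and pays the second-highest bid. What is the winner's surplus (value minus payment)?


Step 1: Sort bids in descending order: 416, 397, 136
Step 2: The winning bid is the highest: 416
Step 3: The payment equals the second-highest bid: 397
Step 4: Surplus = winner's bid - payment = 416 - 397 = 19

19


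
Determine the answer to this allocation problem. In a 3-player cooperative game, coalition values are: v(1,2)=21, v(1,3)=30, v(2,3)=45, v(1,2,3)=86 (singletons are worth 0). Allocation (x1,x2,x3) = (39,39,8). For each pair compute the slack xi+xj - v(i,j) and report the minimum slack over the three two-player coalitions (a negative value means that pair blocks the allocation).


Step 1: Slack for coalition (1,2): x1+x2 - v12 = 78 - 21 = 57
Step 2: Slack for coalition (1,3): x1+x3 - v13 = 47 - 30 = 17
Step 3: Slack for coalition (2,3): x2+x3 - v23 = 47 - 45 = 2
Step 4: Minimum slack = min(57, 17, 2) = 2, attained by (2,3); no pair can gain by deviating, so the allocation is in the core

2


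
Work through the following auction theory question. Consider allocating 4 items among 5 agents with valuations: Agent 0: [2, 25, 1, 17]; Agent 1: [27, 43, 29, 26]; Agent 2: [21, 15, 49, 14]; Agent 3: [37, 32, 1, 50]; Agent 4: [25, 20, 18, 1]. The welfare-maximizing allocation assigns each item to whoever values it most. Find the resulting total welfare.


Step 1: For each item, find the maximum value among all agents.
Step 2: Item 0 -> Agent 3 (value 37)
Step 3: Item 1 -> Agent 1 (value 43)
Step 4: Item 2 -> Agent 2 (value 49)
Step 5: Item 3 -> Agent 3 (value 50)
Step 6: Total welfare = 37 + 43 + 49 + 50 = 179

179


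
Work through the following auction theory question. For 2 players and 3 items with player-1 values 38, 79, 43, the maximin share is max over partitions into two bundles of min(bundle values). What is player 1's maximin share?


Step 1: Item values = 38, 79, 43
Step 2: Enumerate all 2-bundle partitions and take the smaller bundle:
  Partition 1: {38} vs {79,43} -> bundles 38, 122; min = 38
  Partition 2: {79} vs {38,43} -> bundles 79, 81; min = 79
  Partition 3: {43} vs {38,79} -> bundles 43, 117; min = 43
Step 3: MMS = max(38, 79, 43) = 79

79


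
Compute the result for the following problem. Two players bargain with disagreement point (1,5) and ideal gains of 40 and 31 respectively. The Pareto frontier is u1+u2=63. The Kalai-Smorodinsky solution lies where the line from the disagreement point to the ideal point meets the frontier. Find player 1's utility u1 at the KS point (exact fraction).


Step 1: At the KS point, (u1-d1)/r1 = (u2-d2)/r2 = t and u1+u2 = 63
Step 2: u1 = d1 + r1*t and u2 = d2 + r2*t, so (d1 + r1*t) + (d2 + r2*t) = 63
Step 3: t = (63 - 1 - 5)/(40 + 31) = 57/71
Step 4: u1 = d1 + r1*t = 1 + 40 * 57/71 = 2351/71
Step 5: (Check: u2 = d2 + r2*t = 2122/71; u1+u2 = 2351/71 + 2122/71 = 63, on the frontier.)

2351/71


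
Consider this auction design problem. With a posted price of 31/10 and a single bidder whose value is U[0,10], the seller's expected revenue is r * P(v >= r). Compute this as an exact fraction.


Step 1: Posted price r = 31/10, value support [0,10]
Step 2: P(v >= r) = (10 - 31/10)/10 = 69/100
Step 3: Expected revenue = r * P(v >= r) = 31/10 * 69/100
Step 4: Revenue = 2139/1000

2139/1000


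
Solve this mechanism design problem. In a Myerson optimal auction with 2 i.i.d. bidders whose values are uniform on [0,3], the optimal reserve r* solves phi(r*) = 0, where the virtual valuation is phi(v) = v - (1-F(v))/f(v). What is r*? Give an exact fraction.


Step 1: For U[0,3], F(v) = v/3 and f(v) = 1/3
Step 2: phi(v) = v - (1 - v/3)/(1/3) = v - (3 - v) = 2v - 3
Step 3: Set phi(r*) = 0: 2r* - 3 = 0
Step 4: r* = 3/2 (the number of bidders n = 2 does not enter)

3/2


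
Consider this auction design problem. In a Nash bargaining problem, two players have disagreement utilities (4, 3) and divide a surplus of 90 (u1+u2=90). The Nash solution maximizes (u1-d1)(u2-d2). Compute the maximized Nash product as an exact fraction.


Step 1: The Nash solution splits surplus symmetrically above the disagreement point
Step 2: u1 = (total + d1 - d2)/2 = (90 + 4 - 3)/2 = 91/2
Step 3: u2 = (total - d1 + d2)/2 = (90 - 4 + 3)/2 = 89/2
Step 4: Nash product = (91/2 - 4) * (89/2 - 3)
Step 5: = 83/2 * 83/2 = 6889/4

6889/4


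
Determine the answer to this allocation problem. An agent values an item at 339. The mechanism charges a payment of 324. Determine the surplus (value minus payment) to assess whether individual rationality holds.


Step 1: Surplus = value - payment = 339 - 324 = 15
Step 2: IR is satisfied (surplus >= 0)

15


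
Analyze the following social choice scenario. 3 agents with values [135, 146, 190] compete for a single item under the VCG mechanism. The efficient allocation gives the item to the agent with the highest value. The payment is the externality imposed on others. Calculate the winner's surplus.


Step 1: The winner is the agent with the highest value: agent 2 with value 190
Step 2: Values of other agents: [135, 146]
Step 3: VCG payment = max of others' values = 146
Step 4: Surplus = 190 - 146 = 44

44


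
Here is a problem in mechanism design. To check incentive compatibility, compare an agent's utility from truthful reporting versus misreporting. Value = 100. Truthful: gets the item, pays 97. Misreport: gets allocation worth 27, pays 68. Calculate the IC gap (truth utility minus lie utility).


Step 1: U(truth) = value - payment = 100 - 97 = 3
Step 2: U(lie) = allocation - payment = 27 - 68 = -41
Step 3: IC gap = 3 - (-41) = 44

44


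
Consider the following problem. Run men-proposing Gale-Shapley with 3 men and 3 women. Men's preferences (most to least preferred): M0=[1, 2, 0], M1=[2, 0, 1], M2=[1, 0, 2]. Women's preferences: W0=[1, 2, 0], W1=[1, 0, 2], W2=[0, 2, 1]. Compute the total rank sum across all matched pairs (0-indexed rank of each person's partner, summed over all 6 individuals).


Step 1: Run Gale-Shapley (men propose, women hold best offer):
  M0 proposes to W1; she accepts
  M1 proposes to W2; she accepts
  M2 proposes to W1; rejected
  M2 proposes to W0; she accepts
Step 2: Final matching: W0-M2, W1-M0, W2-M1
Step 3: 0-indexed ranks (man's rank of his match, then woman's): 1 + 1 + 0 + 1 + 0 + 2
Step 4: Total rank sum = 5

5


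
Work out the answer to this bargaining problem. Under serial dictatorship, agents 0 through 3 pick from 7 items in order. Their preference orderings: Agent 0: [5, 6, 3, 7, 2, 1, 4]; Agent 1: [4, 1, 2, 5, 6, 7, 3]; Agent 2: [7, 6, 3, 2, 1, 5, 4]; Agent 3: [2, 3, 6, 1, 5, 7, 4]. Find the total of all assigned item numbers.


Step 1: Agent 0 picks item 5
Step 2: Agent 1 picks item 4
Step 3: Agent 2 picks item 7
Step 4: Agent 3 picks item 2
Step 5: Sum = 5 + 4 + 7 + 2 = 18

18


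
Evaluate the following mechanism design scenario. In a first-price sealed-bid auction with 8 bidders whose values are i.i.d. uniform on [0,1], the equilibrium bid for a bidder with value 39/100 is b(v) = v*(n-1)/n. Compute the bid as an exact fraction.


Step 1: The symmetric BNE bidding function is b(v) = v * (n-1) / n
Step 2: Substitute v = 39/100 and n = 8
Step 3: b = 39/100 * 7/8
Step 4: b = 273/800

273/800


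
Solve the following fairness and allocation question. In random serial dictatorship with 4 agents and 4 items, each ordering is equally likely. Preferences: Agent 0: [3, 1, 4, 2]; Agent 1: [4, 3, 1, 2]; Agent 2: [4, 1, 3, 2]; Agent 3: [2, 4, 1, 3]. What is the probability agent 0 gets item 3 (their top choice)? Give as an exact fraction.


Step 1: Agent 0 wants item 3
Step 2: There are 24 possible orderings of agents
Step 3: In 20 orderings, agent 0 gets item 3
Step 4: Probability = 20/24 = 5/6

5/6


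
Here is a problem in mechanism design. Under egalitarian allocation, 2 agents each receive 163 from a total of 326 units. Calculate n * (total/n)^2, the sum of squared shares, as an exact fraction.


Step 1: Each agent's share = 326/2 = 163
Step 2: Square of each share = (163)^2 = 26569
Step 3: Sum of squares = 2 * 26569 = 53138

53138


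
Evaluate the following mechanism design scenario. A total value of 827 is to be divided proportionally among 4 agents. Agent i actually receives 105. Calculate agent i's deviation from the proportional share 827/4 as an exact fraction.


Step 1: Proportional share = 827/4
Step 2: Agent's actual allocation = 105
Step 3: Excess = 105 - 827/4 = -407/4

-407/4


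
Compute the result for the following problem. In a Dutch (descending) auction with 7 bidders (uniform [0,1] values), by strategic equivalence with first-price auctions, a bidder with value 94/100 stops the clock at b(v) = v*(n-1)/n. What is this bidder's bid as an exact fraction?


Step 1: Dutch auctions are strategically equivalent to first-price auctions
Step 2: The equilibrium bid is b(v) = v*(n-1)/n
Step 3: b = 47/50 * 6/7
Step 4: b = 141/175

141/175


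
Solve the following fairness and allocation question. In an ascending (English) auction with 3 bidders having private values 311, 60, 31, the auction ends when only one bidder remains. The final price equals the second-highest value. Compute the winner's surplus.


Step 1: Identify the highest value: 311
Step 2: Identify the second-highest value: 60
Step 3: The final price = second-highest value = 60
Step 4: Surplus = 311 - 60 = 251

251


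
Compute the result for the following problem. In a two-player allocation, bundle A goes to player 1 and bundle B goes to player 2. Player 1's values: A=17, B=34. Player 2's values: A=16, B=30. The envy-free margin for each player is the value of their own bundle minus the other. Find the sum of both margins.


Step 1: Player 1's margin = v1(A) - v1(B) = 17 - 34 = -17
Step 2: Player 2's margin = v2(B) - v2(A) = 30 - 16 = 14
Step 3: Total margin = -17 + 14 = -3

-3


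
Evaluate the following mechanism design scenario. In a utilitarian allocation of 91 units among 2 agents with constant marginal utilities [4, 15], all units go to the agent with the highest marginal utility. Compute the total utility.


Step 1: The marginal utilities are [4, 15]
Step 2: The highest marginal utility is 15
Step 3: All 91 units go to that agent
Step 4: Total utility = 15 * 91 = 1365

1365


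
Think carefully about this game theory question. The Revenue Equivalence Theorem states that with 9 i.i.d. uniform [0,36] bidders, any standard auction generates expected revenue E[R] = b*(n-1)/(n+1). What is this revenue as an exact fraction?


Step 1: By Revenue Equivalence, expected revenue = b*(n-1)/(n+1)
Step 2: Substituting n = 9, b = 36
Step 3: Revenue = 36*(9-1)/(9+1) = 36*8/10
Step 4: Revenue = 288/10 = 144/5

144/5


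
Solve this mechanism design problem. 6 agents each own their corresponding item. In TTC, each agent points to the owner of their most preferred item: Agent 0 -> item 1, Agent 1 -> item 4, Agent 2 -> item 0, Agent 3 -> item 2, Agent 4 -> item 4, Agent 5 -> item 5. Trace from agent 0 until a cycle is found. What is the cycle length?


Step 1: Trace the pointer graph from agent 0: 0 -> 1 -> 4 -> 4
Step 2: A cycle is detected when we revisit agent 4
Step 3: The cycle is: 4 -> 4
Step 4: Cycle length = 1

1


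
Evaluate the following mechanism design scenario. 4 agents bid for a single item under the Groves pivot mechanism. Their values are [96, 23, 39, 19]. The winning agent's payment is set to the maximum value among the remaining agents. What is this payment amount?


Step 1: The efficient winner is agent 0 with value 96
Step 2: Other agents' values: [23, 39, 19]
Step 3: Pivot payment = max(others) = 39
Step 4: The winner pays 39

39


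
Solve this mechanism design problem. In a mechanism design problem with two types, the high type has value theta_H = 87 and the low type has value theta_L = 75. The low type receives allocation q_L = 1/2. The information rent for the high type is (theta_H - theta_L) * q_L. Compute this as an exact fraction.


Step 1: theta_H - theta_L = 87 - 75 = 12
Step 2: Information rent = (theta_H - theta_L) * q_L
Step 3: = 12 * 1/2
Step 4: = 6

6


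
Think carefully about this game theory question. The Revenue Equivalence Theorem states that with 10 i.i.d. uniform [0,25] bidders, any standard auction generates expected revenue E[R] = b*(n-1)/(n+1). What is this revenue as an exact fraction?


Step 1: By Revenue Equivalence, expected revenue = b*(n-1)/(n+1)
Step 2: Substituting n = 10, b = 25
Step 3: Revenue = 25*(10-1)/(10+1) = 25*9/11
Step 4: Revenue = 225/11

225/11


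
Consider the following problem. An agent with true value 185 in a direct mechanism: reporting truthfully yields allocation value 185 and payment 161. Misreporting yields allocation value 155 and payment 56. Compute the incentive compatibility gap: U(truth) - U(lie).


Step 1: U(truth) = value - payment = 185 - 161 = 24
Step 2: U(lie) = allocation - payment = 155 - 56 = 99
Step 3: IC gap = 24 - 99 = -75

-75


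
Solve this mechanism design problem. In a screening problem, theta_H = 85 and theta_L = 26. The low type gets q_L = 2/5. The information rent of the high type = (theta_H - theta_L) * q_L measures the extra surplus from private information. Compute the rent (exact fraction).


Step 1: theta_H - theta_L = 85 - 26 = 59
Step 2: Information rent = (theta_H - theta_L) * q_L
Step 3: = 59 * 2/5
Step 4: = 118/5

118/5


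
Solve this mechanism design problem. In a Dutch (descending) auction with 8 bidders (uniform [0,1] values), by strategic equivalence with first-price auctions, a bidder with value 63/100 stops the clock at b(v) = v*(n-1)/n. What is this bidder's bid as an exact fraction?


Step 1: Dutch auctions are strategically equivalent to first-price auctions
Step 2: The equilibrium bid is b(v) = v*(n-1)/n
Step 3: b = 63/100 * 7/8
Step 4: b = 441/800

441/800


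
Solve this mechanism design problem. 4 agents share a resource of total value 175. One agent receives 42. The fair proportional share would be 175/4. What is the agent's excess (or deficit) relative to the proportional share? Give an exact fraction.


Step 1: Proportional share = 175/4
Step 2: Agent's actual allocation = 42
Step 3: Excess = 42 - 175/4 = -7/4

-7/4


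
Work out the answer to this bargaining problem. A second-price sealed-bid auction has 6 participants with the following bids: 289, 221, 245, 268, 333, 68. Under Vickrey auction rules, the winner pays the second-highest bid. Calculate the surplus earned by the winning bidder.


Step 1: Sort bids in descending order: 333, 289, 268, 245, 221, 68
Step 2: The winning bid is the highest: 333
Step 3: The payment equals the second-highest bid: 289
Step 4: Surplus = winner's bid - payment = 333 - 289 = 44

44


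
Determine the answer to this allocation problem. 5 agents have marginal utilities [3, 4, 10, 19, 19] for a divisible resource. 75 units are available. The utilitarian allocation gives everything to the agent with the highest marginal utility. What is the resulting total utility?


Step 1: The marginal utilities are [3, 4, 10, 19, 19]
Step 2: The highest marginal utility is 19
Step 3: All 75 units go to that agent
Step 4: Total utility = 19 * 75 = 1425

1425


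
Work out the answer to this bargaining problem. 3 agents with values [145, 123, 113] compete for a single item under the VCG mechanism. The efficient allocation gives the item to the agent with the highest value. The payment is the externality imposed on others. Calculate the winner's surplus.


Step 1: The winner is the agent with the highest value: agent 0 with value 145
Step 2: Values of other agents: [123, 113]
Step 3: VCG payment = max of others' values = 123
Step 4: Surplus = 145 - 123 = 22

22


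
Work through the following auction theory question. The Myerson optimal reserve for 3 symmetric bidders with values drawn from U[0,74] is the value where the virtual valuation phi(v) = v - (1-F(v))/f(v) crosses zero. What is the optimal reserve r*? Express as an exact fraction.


Step 1: For U[0,74], F(v) = v/74 and f(v) = 1/74
Step 2: phi(v) = v - (1 - v/74)/(1/74) = v - (74 - v) = 2v - 74
Step 3: Set phi(r*) = 0: 2r* - 74 = 0
Step 4: r* = 74/2 = 37 (the number of bidders n = 3 does not enter)

37


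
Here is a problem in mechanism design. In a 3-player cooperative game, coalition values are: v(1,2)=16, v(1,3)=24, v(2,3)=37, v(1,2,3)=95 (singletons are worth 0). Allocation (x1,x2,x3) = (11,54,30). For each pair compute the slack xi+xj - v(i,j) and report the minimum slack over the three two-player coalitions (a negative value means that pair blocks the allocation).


Step 1: Slack for coalition (1,2): x1+x2 - v12 = 65 - 16 = 49
Step 2: Slack for coalition (1,3): x1+x3 - v13 = 41 - 24 = 17
Step 3: Slack for coalition (2,3): x2+x3 - v23 = 84 - 37 = 47
Step 4: Minimum slack = min(49, 17, 47) = 17, attained by (1,3); no pair can gain by deviating, so the allocation is in the core

17


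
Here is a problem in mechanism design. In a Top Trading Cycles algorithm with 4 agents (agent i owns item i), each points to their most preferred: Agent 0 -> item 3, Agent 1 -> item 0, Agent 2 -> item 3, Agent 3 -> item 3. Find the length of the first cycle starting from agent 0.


Step 1: Trace the pointer graph from agent 0: 0 -> 3 -> 3
Step 2: A cycle is detected when we revisit agent 3
Step 3: The cycle is: 3 -> 3
Step 4: Cycle length = 1

1


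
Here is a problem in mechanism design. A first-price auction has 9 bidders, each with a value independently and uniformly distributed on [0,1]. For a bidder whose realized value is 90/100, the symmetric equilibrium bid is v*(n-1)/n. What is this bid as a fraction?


Step 1: The symmetric BNE bidding function is b(v) = v * (n-1) / n
Step 2: Substitute v = 9/10 and n = 9
Step 3: b = 9/10 * 8/9
Step 4: b = 4/5

4/5


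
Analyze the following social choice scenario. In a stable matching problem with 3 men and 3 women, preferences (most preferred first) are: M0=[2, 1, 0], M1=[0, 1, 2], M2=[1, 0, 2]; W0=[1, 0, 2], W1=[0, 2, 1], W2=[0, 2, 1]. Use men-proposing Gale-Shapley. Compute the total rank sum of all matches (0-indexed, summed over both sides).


Step 1: Run Gale-Shapley (men propose, women hold best offer):
  M0 proposes to W2; she accepts
  M1 proposes to W0; she accepts
  M2 proposes to W1; she accepts
Step 2: Final matching: W0-M1, W1-M2, W2-M0
Step 3: 0-indexed ranks (man's rank of his match, then woman's): 0 + 0 + 0 + 1 + 0 + 0
Step 4: Total rank sum = 1

1


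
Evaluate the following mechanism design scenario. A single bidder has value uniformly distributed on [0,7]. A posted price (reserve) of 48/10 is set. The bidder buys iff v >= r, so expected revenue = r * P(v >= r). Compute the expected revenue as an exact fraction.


Step 1: Posted price r = 24/5, value support [0,7]
Step 2: P(v >= r) = (7 - 24/5)/7 = 11/35
Step 3: Expected revenue = r * P(v >= r) = 24/5 * 11/35
Step 4: Revenue = 264/175

264/175


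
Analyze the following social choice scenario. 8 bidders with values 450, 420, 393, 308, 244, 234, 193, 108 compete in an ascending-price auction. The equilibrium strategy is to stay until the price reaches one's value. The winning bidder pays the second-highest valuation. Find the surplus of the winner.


Step 1: Identify the highest value: 450
Step 2: Identify the second-highest value: 420
Step 3: The final price = second-highest value = 420
Step 4: Surplus = 450 - 420 = 30

30


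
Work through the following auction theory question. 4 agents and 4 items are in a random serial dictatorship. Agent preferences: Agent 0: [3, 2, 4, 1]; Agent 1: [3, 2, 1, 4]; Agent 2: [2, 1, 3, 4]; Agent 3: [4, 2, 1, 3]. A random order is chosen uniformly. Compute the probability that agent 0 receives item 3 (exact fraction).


Step 1: Agent 0 wants item 3
Step 2: There are 24 possible orderings of agents
Step 3: In 12 orderings, agent 0 gets item 3
Step 4: Probability = 12/24 = 1/2

1/2


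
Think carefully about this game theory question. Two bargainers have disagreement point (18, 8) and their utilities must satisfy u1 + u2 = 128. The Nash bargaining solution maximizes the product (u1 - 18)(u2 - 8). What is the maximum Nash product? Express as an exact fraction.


Step 1: The Nash solution splits surplus symmetrically above the disagreement point
Step 2: u1 = (total + d1 - d2)/2 = (128 + 18 - 8)/2 = 69
Step 3: u2 = (total - d1 + d2)/2 = (128 - 18 + 8)/2 = 59
Step 4: Nash product = (69 - 18) * (59 - 8)
Step 5: = 51 * 51 = 2601

2601


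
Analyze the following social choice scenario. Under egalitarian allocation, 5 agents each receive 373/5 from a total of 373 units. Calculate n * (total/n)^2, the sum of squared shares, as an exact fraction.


Step 1: Each agent's share = 373/5
Step 2: Square of each share = (373/5)^2 = 139129/25
Step 3: Sum of squares = 5 * 139129/25 = 139129/5

139129/5


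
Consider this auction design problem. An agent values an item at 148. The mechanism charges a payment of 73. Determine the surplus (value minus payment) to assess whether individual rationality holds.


Step 1: Surplus = value - payment = 148 - 73 = 75
Step 2: IR is satisfied (surplus >= 0)

75


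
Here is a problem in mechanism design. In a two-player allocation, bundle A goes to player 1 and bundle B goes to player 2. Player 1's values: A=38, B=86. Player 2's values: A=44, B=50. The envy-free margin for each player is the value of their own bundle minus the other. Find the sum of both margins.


Step 1: Player 1's margin = v1(A) - v1(B) = 38 - 86 = -48
Step 2: Player 2's margin = v2(B) - v2(A) = 50 - 44 = 6
Step 3: Total margin = -48 + 6 = -42

-42


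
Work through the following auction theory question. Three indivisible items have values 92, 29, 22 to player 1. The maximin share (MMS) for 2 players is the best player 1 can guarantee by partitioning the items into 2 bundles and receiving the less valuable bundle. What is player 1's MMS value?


Step 1: Item values = 92, 29, 22
Step 2: Enumerate all 2-bundle partitions and take the smaller bundle:
  Partition 1: {92} vs {29,22} -> bundles 92, 51; min = 51
  Partition 2: {29} vs {92,22} -> bundles 29, 114; min = 29
  Partition 3: {22} vs {92,29} -> bundles 22, 121; min = 22
Step 3: MMS = max(51, 29, 22) = 51

51


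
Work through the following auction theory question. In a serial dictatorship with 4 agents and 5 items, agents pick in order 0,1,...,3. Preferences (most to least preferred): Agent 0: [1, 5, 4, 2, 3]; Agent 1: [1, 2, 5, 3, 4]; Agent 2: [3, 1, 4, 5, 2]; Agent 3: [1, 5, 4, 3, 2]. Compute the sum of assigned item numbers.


Step 1: Agent 0 picks item 1
Step 2: Agent 1 picks item 2
Step 3: Agent 2 picks item 3
Step 4: Agent 3 picks item 5
Step 5: Sum = 1 + 2 + 3 + 5 = 11

11


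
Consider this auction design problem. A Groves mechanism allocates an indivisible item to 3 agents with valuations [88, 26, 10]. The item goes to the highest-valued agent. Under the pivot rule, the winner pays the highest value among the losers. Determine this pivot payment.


Step 1: The efficient winner is agent 0 with value 88
Step 2: Other agents' values: [26, 10]
Step 3: Pivot payment = max(others) = 26
Step 4: The winner pays 26

26


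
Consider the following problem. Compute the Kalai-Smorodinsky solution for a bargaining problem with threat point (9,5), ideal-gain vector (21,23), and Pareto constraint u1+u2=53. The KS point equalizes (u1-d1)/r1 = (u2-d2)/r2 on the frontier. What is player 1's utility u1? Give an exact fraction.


Step 1: At the KS point, (u1-d1)/r1 = (u2-d2)/r2 = t and u1+u2 = 53
Step 2: u1 = d1 + r1*t and u2 = d2 + r2*t, so (d1 + r1*t) + (d2 + r2*t) = 53
Step 3: t = (53 - 9 - 5)/(21 + 23) = 39/44
Step 4: u1 = d1 + r1*t = 9 + 21 * 39/44 = 1215/44
Step 5: (Check: u2 = d2 + r2*t = 1117/44; u1+u2 = 1215/44 + 1117/44 = 53, on the frontier.)

1215/44


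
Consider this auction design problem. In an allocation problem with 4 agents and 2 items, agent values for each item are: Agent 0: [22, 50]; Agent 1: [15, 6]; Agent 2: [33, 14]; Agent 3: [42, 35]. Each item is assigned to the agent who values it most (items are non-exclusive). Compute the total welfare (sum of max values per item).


Step 1: For each item, find the maximum value among all agents.
Step 2: Item 0 -> Agent 3 (value 42)
Step 3: Item 1 -> Agent 0 (value 50)
Step 4: Total welfare = 42 + 50 = 92

92


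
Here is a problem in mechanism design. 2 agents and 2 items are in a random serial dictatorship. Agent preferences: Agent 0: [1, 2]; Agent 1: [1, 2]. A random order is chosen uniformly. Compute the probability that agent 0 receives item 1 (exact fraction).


Step 1: Agent 0 wants item 1
Step 2: There are 2 possible orderings of agents
Step 3: In 1 orderings, agent 0 gets item 1
Step 4: Probability = 1/2

1/2


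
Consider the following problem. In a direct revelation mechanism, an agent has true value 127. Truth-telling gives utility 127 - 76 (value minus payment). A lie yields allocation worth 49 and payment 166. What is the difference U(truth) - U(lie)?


Step 1: U(truth) = value - payment = 127 - 76 = 51
Step 2: U(lie) = allocation - payment = 49 - 166 = -117
Step 3: IC gap = 51 - (-117) = 168

168


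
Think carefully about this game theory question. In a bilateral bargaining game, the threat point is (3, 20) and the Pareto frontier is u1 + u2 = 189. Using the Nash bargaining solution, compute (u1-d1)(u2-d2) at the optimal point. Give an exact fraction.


Step 1: The Nash solution splits surplus symmetrically above the disagreement point
Step 2: u1 = (total + d1 - d2)/2 = (189 + 3 - 20)/2 = 86
Step 3: u2 = (total - d1 + d2)/2 = (189 - 3 + 20)/2 = 103
Step 4: Nash product = (86 - 3) * (103 - 20)
Step 5: = 83 * 83 = 6889

6889


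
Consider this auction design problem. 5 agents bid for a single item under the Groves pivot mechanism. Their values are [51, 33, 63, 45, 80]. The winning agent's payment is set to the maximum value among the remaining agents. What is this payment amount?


Step 1: The efficient winner is agent 4 with value 80
Step 2: Other agents' values: [51, 33, 63, 45]
Step 3: Pivot payment = max(others) = 63
Step 4: The winner pays 63

63


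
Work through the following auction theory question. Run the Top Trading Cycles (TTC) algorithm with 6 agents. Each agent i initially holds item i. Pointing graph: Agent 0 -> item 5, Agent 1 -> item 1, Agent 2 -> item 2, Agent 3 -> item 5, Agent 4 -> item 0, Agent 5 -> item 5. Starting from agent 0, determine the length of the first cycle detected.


Step 1: Trace the pointer graph from agent 0: 0 -> 5 -> 5
Step 2: A cycle is detected when we revisit agent 5
Step 3: The cycle is: 5 -> 5
Step 4: Cycle length = 1

1
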